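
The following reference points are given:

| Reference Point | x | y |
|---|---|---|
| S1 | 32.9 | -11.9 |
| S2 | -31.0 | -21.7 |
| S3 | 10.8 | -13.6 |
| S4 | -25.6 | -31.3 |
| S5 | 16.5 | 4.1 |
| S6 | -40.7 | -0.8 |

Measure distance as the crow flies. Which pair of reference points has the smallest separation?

S2 and S4

Pairwise distances:
S2–S4: 11.0
S3–S5: 18.6
S1–S3: 22.2
S1–S5: 22.9
S2–S6: 23.0
S4–S6: 34.0
S3–S4: 40.5
S2–S3: 42.6
S3–S6: 53.1
S2–S5: 54.1
S4–S5: 55.0
S5–S6: 57.4
S1–S4: 61.6
S1–S2: 64.6
S1–S6: 74.4
Closest pair: S2–S4 at 11.0.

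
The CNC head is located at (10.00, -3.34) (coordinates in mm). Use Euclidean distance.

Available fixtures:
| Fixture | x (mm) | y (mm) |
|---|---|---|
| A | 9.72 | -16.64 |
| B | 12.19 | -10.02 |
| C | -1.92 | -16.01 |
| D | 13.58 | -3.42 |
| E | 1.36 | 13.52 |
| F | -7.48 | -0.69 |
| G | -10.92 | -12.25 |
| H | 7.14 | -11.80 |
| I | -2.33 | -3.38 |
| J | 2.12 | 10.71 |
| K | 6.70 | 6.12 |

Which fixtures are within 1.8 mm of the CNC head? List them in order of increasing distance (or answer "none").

Distances from (10.00, -3.34):
A: 13.30 mm
B: 7.03 mm
C: 17.40 mm
D: 3.58 mm
E: 18.94 mm
F: 17.68 mm
G: 22.74 mm
H: 8.93 mm
I: 12.33 mm
J: 16.11 mm
K: 10.02 mm
Threshold 1.8 mm: none within range.

none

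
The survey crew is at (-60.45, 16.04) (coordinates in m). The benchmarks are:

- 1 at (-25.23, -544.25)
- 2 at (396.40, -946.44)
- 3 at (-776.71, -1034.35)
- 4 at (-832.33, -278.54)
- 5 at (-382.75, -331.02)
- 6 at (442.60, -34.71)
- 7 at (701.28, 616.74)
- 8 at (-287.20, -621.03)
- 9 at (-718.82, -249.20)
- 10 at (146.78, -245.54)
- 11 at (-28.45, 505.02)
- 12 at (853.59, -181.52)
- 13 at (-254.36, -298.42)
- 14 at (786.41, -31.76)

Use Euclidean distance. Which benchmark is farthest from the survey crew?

Distances from (-60.45, 16.04):
1: 561.40 m
2: 1065.40 m
3: 1271.36 m
4: 826.18 m
5: 473.63 m
6: 505.60 m
7: 970.09 m
8: 676.22 m
9: 709.79 m
10: 333.72 m
11: 490.03 m
12: 935.15 m
13: 369.44 m
14: 848.21 m
Maximum: 3 at 1271.36 m.

3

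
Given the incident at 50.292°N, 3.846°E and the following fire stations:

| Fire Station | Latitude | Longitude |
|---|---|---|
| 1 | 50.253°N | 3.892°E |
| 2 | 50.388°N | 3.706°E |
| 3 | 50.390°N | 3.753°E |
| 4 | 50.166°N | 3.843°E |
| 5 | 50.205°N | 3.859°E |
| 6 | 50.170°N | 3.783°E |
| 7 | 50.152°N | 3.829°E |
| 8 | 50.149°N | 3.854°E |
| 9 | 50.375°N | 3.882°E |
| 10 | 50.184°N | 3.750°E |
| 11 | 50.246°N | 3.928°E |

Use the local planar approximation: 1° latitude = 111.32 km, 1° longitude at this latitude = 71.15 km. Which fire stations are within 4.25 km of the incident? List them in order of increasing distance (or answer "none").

none

Distances from 50.292°N, 3.846°E:
1: √((-0.039·111.32)² + (0.046·71.15)²) = √(18.84845 + 10.71187) = 5.437 km
2: √((0.096·111.32)² + (-0.140·71.15)²) = √(114.20598 + 99.22152) = 14.609 km
3: √((0.098·111.32)² + (-0.093·71.15)²) = √(119.01414 + 43.78403) = 12.759 km
4: √((-0.126·111.32)² + (-0.003·71.15)²) = √(196.73765 + 0.04556) = 14.028 km
5: √((-0.087·111.32)² + (0.013·71.15)²) = √(93.79613 + 0.85553) = 9.729 km
6: √((-0.122·111.32)² + (-0.063·71.15)²) = √(184.44465 + 20.09236) = 14.302 km
7: √((-0.140·111.32)² + (-0.017·71.15)²) = √(242.88599 + 1.46301) = 15.632 km
8: √((-0.143·111.32)² + (0.008·71.15)²) = √(253.40692 + 0.32399) = 15.929 km
9: √((0.083·111.32)² + (0.036·71.15)²) = √(85.36947 + 6.56077) = 9.588 km
10: √((-0.108·111.32)² + (-0.096·71.15)²) = √(144.54195 + 46.65436) = 13.827 km
11: √((-0.046·111.32)² + (0.082·71.15)²) = √(26.22177 + 34.03906) = 7.763 km
Threshold 4.25 km: none within range.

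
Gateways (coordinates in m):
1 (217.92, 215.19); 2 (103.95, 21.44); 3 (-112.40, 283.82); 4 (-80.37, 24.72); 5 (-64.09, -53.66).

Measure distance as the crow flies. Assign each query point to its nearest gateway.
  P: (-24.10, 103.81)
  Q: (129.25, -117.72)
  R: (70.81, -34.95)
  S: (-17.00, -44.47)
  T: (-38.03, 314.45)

P→4; Q→2; R→2; S→5; T→3

P at (-24.10, 103.81):
  1: 266.42 m
  2: 152.26 m
  3: 200.50 m
  4: 97.06 m
  5: 162.47 m
  → nearest: 4 (97.06 m)
Q at (129.25, -117.72):
  1: 344.52 m
  2: 141.44 m
  3: 468.65 m
  4: 253.44 m
  5: 203.68 m
  → nearest: 2 (141.44 m)
R at (70.81, -34.95):
  1: 290.19 m
  2: 65.41 m
  3: 367.67 m
  4: 162.53 m
  5: 136.19 m
  → nearest: 2 (65.41 m)
S at (-17.00, -44.47):
  1: 350.16 m
  2: 137.74 m
  3: 341.87 m
  4: 93.82 m
  5: 47.98 m
  → nearest: 5 (47.98 m)
T at (-38.03, 314.45):
  1: 274.52 m
  2: 325.60 m
  3: 80.43 m
  4: 292.81 m
  5: 369.03 m
  → nearest: 3 (80.43 m)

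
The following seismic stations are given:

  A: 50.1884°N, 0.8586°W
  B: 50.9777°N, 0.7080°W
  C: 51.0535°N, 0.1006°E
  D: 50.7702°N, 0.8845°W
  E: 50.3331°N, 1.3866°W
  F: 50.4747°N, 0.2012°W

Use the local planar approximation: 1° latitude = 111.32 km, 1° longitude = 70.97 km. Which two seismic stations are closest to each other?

Pairwise distances:
A–B: √((0.7893·111.32)² + (0.1506·70.97)²) = √(7720.236434 + 114.235097) = 88.5126 km
A–C: √((0.8651·111.32)² + (0.9592·70.97)²) = √(9274.254712 + 4634.127203) = 117.9338 km
A–D: √((0.5818·111.32)² + (-0.0259·70.97)²) = √(4194.631647 + 3.378696) = 64.7921 km
A–E: √((0.1447·111.32)² + (-0.5280·70.97)²) = √(259.467793 + 1404.162775) = 40.7876 km
A–F: √((0.2863·111.32)² + (0.6574·70.97)²) = √(1015.755287 + 2176.752290) = 56.5023 km
B–C: √((0.0758·111.32)² + (0.8086·70.97)²) = √(71.200789 + 3293.192248) = 58.0034 km
B–D: √((-0.2075·111.32)² + (-0.1765·70.97)²) = √(533.559181 + 156.905812) = 26.2767 km
B–E: √((-0.6446·111.32)² + (-0.6786·70.97)²) = √(5149.048679 + 2319.408909) = 86.4202 km
B–F: √((-0.5030·111.32)² + (0.5068·70.97)²) = √(3135.323556 + 1293.667962) = 66.5507 km
C–D: √((-0.2833·111.32)² + (-0.9851·70.97)²) = √(994.579594 + 4887.764228) = 76.6964 km
C–E: √((-0.7204·111.32)² + (-1.4872·70.97)²) = √(6431.226477 + 11140.081394) = 132.5568 km
C–F: √((-0.5788·111.32)² + (-0.3018·70.97)²) = √(4151.484686 + 458.762680) = 67.8988 km
D–E: √((-0.4371·111.32)² + (-0.5021·70.97)²) = √(2367.598239 + 1269.784593) = 60.3107 km
D–F: √((-0.2955·111.32)² + (0.6833·70.97)²) = √(1082.084972 + 2351.648735) = 58.5981 km
E–F: √((0.1416·111.32)² + (1.1854·70.97)²) = √(248.469395 + 7077.493127) = 85.5918 km
Closest pair: B–D at 26.2767 km.

B and D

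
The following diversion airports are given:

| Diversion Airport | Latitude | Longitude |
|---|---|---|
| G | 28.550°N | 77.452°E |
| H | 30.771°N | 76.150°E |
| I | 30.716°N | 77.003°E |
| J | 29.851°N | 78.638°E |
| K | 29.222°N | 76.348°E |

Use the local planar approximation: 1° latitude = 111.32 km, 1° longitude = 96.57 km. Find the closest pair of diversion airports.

H and I

Pairwise distances:
H–I: 82.601 km
G–K: 130.240 km
H–K: 173.492 km
I–K: 177.935 km
G–J: 184.642 km
I–J: 184.938 km
J–K: 231.966 km
G–I: 244.987 km
H–J: 261.183 km
G–H: 277.376 km
Closest pair: H–I at 82.601 km.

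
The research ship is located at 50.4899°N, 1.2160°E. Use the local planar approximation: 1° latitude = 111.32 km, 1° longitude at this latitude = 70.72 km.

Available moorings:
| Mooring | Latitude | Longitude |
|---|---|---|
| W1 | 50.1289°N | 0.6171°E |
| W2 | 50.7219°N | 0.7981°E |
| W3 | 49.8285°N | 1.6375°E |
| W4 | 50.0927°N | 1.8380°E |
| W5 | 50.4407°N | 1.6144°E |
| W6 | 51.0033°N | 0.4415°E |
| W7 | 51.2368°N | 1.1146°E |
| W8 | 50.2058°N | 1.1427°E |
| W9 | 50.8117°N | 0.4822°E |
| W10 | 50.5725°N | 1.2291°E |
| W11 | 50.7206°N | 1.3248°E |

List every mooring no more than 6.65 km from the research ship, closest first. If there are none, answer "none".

Distances from 50.4899°N, 1.2160°E:
W1: √((-0.3610·111.32)² + (-0.5989·70.72)²) = √(1614.956390 + 1793.878935) = 58.3852 km
W2: √((0.2320·111.32)² + (-0.4179·70.72)²) = √(666.994673 + 873.432296) = 39.2483 km
W3: √((-0.6614·111.32)² + (0.4215·70.72)²) = √(5420.942197 + 888.545480) = 79.4323 km
W4: √((-0.3972·111.32)² + (0.6220·70.72)²) = √(1955.081539 + 1934.930068) = 62.3700 km
W5: √((-0.0492·111.32)² + (0.3984·70.72)²) = √(29.996916 + 793.822060) = 28.7022 km
W6: √((0.5134·111.32)² + (-0.7745·70.72)²) = √(3266.315441 + 3000.042093) = 79.1603 km
W7: √((0.7469·111.32)² + (-0.1014·70.72)²) = √(6913.075726 + 51.423356) = 83.4536 km
W8: √((-0.2841·111.32)² + (-0.0733·70.72)²) = √(1000.204635 + 26.871534) = 32.0480 km
W9: √((0.3218·111.32)² + (-0.7338·70.72)²) = √(1283.271280 + 2693.022109) = 63.0579 km
W10: √((0.0826·111.32)² + (0.0131·70.72)²) = √(84.548613 + 0.858276) = 9.2416 km
W11: √((0.2307·111.32)² + (0.1088·70.72)²) = √(659.540675 + 59.202806) = 26.8094 km
Threshold 6.65 km: none within range.

none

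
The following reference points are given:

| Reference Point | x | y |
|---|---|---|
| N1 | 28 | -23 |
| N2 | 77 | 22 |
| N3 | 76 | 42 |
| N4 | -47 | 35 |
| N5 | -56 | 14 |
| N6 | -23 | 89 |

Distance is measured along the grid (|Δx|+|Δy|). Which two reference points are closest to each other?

Pairwise distances:
N2–N3: |-1| + |20| = 1 + 20 = 21
N4–N5: |-9| + |-21| = 9 + 21 = 30
N4–N6: |24| + |54| = 24 + 54 = 78
N1–N2: |49| + |45| = 49 + 45 = 94
N5–N6: |33| + |75| = 33 + 75 = 108
N1–N3: |48| + |65| = 48 + 65 = 113
N1–N5: |-84| + |37| = 84 + 37 = 121
N3–N4: |-123| + |-7| = 123 + 7 = 130
N1–N4: |-75| + |58| = 75 + 58 = 133
N2–N4: |-124| + |13| = 124 + 13 = 137
N2–N5: |-133| + |-8| = 133 + 8 = 141
N3–N6: |-99| + |47| = 99 + 47 = 146
N3–N5: |-132| + |-28| = 132 + 28 = 160
N1–N6: |-51| + |112| = 51 + 112 = 163
N2–N6: |-100| + |67| = 100 + 67 = 167
Closest pair: N2–N3 at 21.

N2 and N3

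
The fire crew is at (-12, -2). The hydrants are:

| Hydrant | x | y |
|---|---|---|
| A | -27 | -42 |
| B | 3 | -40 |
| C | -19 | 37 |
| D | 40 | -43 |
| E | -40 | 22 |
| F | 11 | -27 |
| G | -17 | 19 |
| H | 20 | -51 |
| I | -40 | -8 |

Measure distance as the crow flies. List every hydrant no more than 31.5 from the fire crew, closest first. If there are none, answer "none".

G, I

Distances from (-12, -2):
A: 42.7
B: 40.9
C: 39.6
D: 66.2
E: 36.9
F: 34.0
G: 21.6
H: 58.5
I: 28.6
Threshold 31.5: G (21.6), I (28.6) are within range.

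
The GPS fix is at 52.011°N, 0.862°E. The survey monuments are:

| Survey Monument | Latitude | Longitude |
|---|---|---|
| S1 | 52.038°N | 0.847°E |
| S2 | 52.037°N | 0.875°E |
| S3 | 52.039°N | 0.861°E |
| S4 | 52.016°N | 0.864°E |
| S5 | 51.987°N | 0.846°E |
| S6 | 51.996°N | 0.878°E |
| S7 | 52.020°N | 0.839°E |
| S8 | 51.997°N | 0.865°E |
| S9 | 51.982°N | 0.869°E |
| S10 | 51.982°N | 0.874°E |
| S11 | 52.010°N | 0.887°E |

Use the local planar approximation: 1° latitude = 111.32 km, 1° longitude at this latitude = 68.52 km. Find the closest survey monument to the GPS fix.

Distances from 52.011°N, 0.862°E:
S1: √((0.027·111.32)² + (-0.015·68.52)²) = √(9.03387 + 1.05637) = 3.177 km
S2: √((0.026·111.32)² + (0.013·68.52)²) = √(8.37709 + 0.79345) = 3.028 km
S3: √((0.028·111.32)² + (-0.001·68.52)²) = √(9.71544 + 0.00469) = 3.118 km
S4: √((0.005·111.32)² + (0.002·68.52)²) = √(0.30980 + 0.01878) = 0.573 km
S5: √((-0.024·111.32)² + (-0.016·68.52)²) = √(7.13787 + 1.20192) = 2.888 km
S6: √((-0.015·111.32)² + (0.016·68.52)²) = √(2.78823 + 1.20192) = 1.998 km
S7: √((0.009·111.32)² + (-0.023·68.52)²) = √(1.00376 + 2.48365) = 1.867 km
S8: √((-0.014·111.32)² + (0.003·68.52)²) = √(2.42886 + 0.04225) = 1.572 km
S9: √((-0.029·111.32)² + (0.007·68.52)²) = √(10.42179 + 0.23005) = 3.264 km
S10: √((-0.029·111.32)² + (0.012·68.52)²) = √(10.42179 + 0.67608) = 3.331 km
S11: √((-0.001·111.32)² + (0.025·68.52)²) = √(0.01239 + 2.93437) = 1.717 km
Minimum: S4 at 0.573 km.

S4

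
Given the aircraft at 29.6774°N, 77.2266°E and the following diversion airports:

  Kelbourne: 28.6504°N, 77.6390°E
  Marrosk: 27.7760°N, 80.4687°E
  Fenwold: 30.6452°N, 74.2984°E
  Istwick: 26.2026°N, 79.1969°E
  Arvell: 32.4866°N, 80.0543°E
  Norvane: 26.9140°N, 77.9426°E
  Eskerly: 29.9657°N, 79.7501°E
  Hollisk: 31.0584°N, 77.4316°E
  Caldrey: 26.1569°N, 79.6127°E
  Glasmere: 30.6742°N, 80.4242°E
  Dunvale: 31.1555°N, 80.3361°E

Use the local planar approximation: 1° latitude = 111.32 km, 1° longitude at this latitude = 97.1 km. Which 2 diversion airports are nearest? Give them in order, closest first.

Distances from 29.6774°N, 77.2266°E:
Kelbourne: √((-1.0270·111.32)² + (0.4124·97.1)²) = √(13070.351961 + 1603.525140) = 121.1358 km
Marrosk: √((-1.9014·111.32)² + (3.2421·97.1)²) = √(44801.584550 + 99104.020199) = 379.3489 km
Fenwold: √((0.9678·111.32)² + (-2.9282·97.1)²) = √(11606.937098 + 80842.536688) = 304.0551 km
Istwick: √((-3.4748·111.32)² + (1.9703·97.1)²) = √(149625.639987 + 36601.861598) = 431.5408 km
Arvell: √((2.8092·111.32)² + (2.8277·97.1)²) = √(97793.888463 + 75388.503684) = 416.1519 km
Norvane: √((-2.7634·111.32)² + (0.7160·97.1)²) = √(94631.102928 + 4833.530957) = 315.3801 km
Eskerly: √((0.2883·111.32)² + (2.5235·97.1)²) = √(1029.996337 + 60040.607514) = 247.1247 km
Hollisk: √((1.3810·111.32)² + (0.2050·97.1)²) = √(23633.810692 + 396.228930) = 155.0163 km
Caldrey: √((-3.5205·111.32)² + (2.3861·97.1)²) = √(153587.224632 + 53680.399748) = 455.2665 km
Glasmere: √((0.9968·111.32)² + (3.1976·97.1)²) = √(12312.959584 + 96402.152330) = 329.7197 km
Dunvale: √((1.4781·111.32)² + (3.1095·97.1)²) = √(27074.100040 + 91163.204363) = 343.8565 km
Sorted: Kelbourne (121.1358 km) < Hollisk (155.0163 km) < Eskerly (247.1247 km) < Fenwold (304.0551 km) < …

Kelbourne, Hollisk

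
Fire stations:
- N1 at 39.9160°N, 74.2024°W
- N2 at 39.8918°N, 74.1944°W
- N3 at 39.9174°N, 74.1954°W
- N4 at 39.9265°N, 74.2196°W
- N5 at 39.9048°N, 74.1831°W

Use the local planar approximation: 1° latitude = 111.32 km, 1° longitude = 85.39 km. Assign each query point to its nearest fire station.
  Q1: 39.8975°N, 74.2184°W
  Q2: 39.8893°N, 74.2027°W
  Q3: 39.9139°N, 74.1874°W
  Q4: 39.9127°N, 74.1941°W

Q1→N2; Q2→N2; Q3→N3; Q4→N3

Q1 at 39.8975°N, 74.2184°W:
  N1: 2.4714 km
  N2: 2.1453 km
  N3: 2.9605 km
  N4: 3.2299 km
  N5: 3.1219 km
  → nearest: N2 (2.1453 km)
Q2 at 39.8893°N, 74.2027°W:
  N1: 2.9724 km
  N2: 0.7614 km
  N3: 3.1896 km
  N4: 4.3853 km
  N5: 2.4038 km
  → nearest: N2 (0.7614 km)
Q3 at 39.9139°N, 74.1874°W:
  N1: 1.3020 km
  N2: 2.5317 km
  N3: 0.7864 km
  N4: 3.0867 km
  N5: 1.0775 km
  → nearest: N3 (0.7864 km)
Q4 at 39.9127°N, 74.1941°W:
  N1: 0.7983 km
  N2: 2.3267 km
  N3: 0.5349 km
  N4: 2.6648 km
  N5: 1.2867 km
  → nearest: N3 (0.5349 km)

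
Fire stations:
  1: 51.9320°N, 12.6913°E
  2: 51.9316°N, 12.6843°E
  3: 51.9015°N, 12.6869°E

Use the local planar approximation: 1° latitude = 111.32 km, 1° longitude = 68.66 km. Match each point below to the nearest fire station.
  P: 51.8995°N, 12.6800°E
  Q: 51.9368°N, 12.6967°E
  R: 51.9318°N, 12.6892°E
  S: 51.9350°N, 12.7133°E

P→3; Q→1; R→1; S→1

P at 51.8995°N, 12.6800°E:
  1: √((0.0325·111.32)² + (0.0113·68.66)²) = √(13.089200 + 0.601956) = 3.7002 km
  2: √((0.0321·111.32)² + (0.0043·68.66)²) = √(12.768987 + 0.087165) = 3.5855 km
  3: √((0.0020·111.32)² + (0.0069·68.66)²) = √(0.049569 + 0.224443) = 0.5235 km
  → nearest: 3 (0.5235 km)
Q at 51.9368°N, 12.6967°E:
  1: √((-0.0048·111.32)² + (-0.0054·68.66)²) = √(0.285515 + 0.137466) = 0.6504 km
  2: √((-0.0052·111.32)² + (-0.0124·68.66)²) = √(0.335084 + 0.724855) = 1.0295 km
  3: √((-0.0353·111.32)² + (-0.0098·68.66)²) = √(15.441725 + 0.452751) = 3.9868 km
  → nearest: 1 (0.6504 km)
R at 51.9318°N, 12.6892°E:
  1: √((0.0002·111.32)² + (0.0021·68.66)²) = √(0.000496 + 0.020790) = 0.1459 km
  2: √((-0.0002·111.32)² + (-0.0049·68.66)²) = √(0.000496 + 0.113188) = 0.3372 km
  3: √((-0.0303·111.32)² + (-0.0023·68.66)²) = √(11.377102 + 0.024938) = 3.3767 km
  → nearest: 1 (0.1459 km)
S at 51.9350°N, 12.7133°E:
  1: √((-0.0030·111.32)² + (-0.0220·68.66)²) = √(0.111529 + 2.281671) = 1.5470 km
  2: √((-0.0034·111.32)² + (-0.0290·68.66)²) = √(0.143253 + 3.964638) = 2.0268 km
  3: √((-0.0335·111.32)² + (-0.0264·68.66)²) = √(13.907082 + 3.285606) = 4.1464 km
  → nearest: 1 (1.5470 km)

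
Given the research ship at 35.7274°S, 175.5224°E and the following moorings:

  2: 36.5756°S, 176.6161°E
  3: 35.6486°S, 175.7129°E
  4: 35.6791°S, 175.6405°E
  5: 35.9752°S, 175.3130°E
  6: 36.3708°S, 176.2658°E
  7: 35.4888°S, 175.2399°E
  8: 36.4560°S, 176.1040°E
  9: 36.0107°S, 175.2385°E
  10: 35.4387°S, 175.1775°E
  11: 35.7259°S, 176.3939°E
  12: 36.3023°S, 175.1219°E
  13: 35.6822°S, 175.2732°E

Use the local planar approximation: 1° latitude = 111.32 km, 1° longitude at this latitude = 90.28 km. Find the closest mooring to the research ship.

4

Distances from 35.7274°S, 175.5224°E:
2: √((-0.8482·111.32)² + (1.0937·90.28)²) = √(8915.443079 + 9749.436726) = 136.6195 km
3: √((0.0788·111.32)² + (0.1905·90.28)²) = √(76.948265 + 295.782899) = 19.3062 km
4: √((0.0483·111.32)² + (0.1181·90.28)²) = √(28.909505 + 113.679694) = 11.9411 km
5: √((-0.2478·111.32)² + (-0.2094·90.28)²) = √(760.937521 + 357.385111) = 33.4413 km
6: √((-0.6434·111.32)² + (0.7434·90.28)²) = √(5129.895384 + 4504.309399) = 98.1540 km
7: √((0.2386·111.32)² + (-0.2825·90.28)²) = √(705.484171 + 650.459117) = 36.8231 km
8: √((-0.7286·111.32)² + (0.5816·90.28)²) = √(6578.467434 + 2756.969087) = 96.6201 km
9: √((-0.2833·111.32)² + (-0.2839·90.28)²) = √(994.579594 + 656.922120) = 40.6387 km
10: √((0.2887·111.32)² + (-0.3449·90.28)²) = √(1032.856443 + 969.548390) = 44.7482 km
11: √((0.0015·111.32)² + (0.8715·90.28)²) = √(0.027882 + 6190.388188) = 78.6792 km
12: √((-0.5749·111.32)² + (-0.4005·90.28)²) = √(4095.727109 + 1307.338773) = 73.5056 km
13: √((0.0452·111.32)² + (-0.2492·90.28)²) = √(25.317643 + 506.149925) = 23.0536 km
Minimum: 4 at 11.9411 km.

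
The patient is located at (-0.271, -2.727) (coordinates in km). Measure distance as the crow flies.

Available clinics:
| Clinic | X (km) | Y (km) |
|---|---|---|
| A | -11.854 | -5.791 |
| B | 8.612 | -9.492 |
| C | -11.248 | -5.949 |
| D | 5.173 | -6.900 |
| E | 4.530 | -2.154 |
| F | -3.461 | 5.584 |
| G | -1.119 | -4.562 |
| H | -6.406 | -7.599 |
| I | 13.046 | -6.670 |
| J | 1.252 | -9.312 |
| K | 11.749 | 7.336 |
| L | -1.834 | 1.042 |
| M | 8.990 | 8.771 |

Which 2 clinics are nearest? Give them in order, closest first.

G, L

Distances from (-0.271, -2.727):
A: 11.981 km
B: 11.166 km
C: 11.440 km
D: 6.859 km
E: 4.835 km
F: 8.902 km
G: 2.021 km
H: 7.834 km
I: 13.888 km
J: 6.759 km
K: 15.676 km
L: 4.080 km
M: 14.764 km
Sorted: G (2.021 km) < L (4.080 km) < E (4.835 km) < J (6.759 km) < …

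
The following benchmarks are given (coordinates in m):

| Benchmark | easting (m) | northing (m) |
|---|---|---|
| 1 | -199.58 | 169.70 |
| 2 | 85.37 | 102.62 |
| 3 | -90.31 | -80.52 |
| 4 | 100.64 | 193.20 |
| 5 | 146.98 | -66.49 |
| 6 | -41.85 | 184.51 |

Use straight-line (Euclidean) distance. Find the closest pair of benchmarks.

2 and 4

Pairwise distances:
1–2: √((284.95)² + (-67.08)²) = √(81196.5025 + 4499.7264) = 292.74 m
1–3: √((109.27)² + (-250.22)²) = √(11939.9329 + 62610.0484) = 273.04 m
1–4: √((300.22)² + (23.50)²) = √(90132.0484 + 552.2500) = 301.14 m
1–5: √((346.56)² + (-236.19)²) = √(120103.8336 + 55785.7161) = 419.39 m
1–6: √((157.73)² + (14.81)²) = √(24878.7529 + 219.3361) = 158.42 m
2–3: √((-175.68)² + (-183.14)²) = √(30863.4624 + 33540.2596) = 253.78 m
2–4: √((15.27)² + (90.58)²) = √(233.1729 + 8204.7364) = 91.86 m
2–5: √((61.61)² + (-169.11)²) = √(3795.7921 + 28598.1921) = 179.98 m
2–6: √((-127.22)² + (81.89)²) = √(16184.9284 + 6705.9721) = 151.30 m
3–4: √((190.95)² + (273.72)²) = √(36461.9025 + 74922.6384) = 333.74 m
3–5: √((237.29)² + (14.03)²) = √(56306.5441 + 196.8409) = 237.70 m
3–6: √((48.46)² + (265.03)²) = √(2348.3716 + 70240.9009) = 269.42 m
4–5: √((46.34)² + (-259.69)²) = √(2147.3956 + 67438.8961) = 263.79 m
4–6: √((-142.49)² + (-8.69)²) = √(20303.4001 + 75.5161) = 142.75 m
5–6: √((-188.83)² + (251.00)²) = √(35656.7689 + 63001.0000) = 314.10 m
Closest pair: 2–4 at 91.86 m.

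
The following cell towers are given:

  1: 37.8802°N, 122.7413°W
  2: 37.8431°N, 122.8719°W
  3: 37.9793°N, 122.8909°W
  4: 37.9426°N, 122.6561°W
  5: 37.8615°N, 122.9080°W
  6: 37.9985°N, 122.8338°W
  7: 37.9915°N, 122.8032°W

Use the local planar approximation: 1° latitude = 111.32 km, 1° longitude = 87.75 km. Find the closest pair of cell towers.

Pairwise distances:
1–2: 12.1816 km
1–3: 17.1473 km
1–4: 10.2052 km
1–5: 14.7753 km
1–6: 15.4697 km
1–7: 13.5283 km
2–3: 15.2532 km
2–4: 21.9380 km
2–5: 3.7723 km
2–6: 17.6192 km
2–7: 17.5855 km
3–4: 21.0048 km
3–5: 13.1991 km
3–6: 5.4473 km
3–7: 7.8146 km
4–5: 23.8768 km
4–6: 16.7890 km
4–7: 14.0089 km
5–6: 16.5826 km
5–7: 17.1463 km
6–7: 2.7959 km
Closest pair: 6–7 at 2.7959 km.

6 and 7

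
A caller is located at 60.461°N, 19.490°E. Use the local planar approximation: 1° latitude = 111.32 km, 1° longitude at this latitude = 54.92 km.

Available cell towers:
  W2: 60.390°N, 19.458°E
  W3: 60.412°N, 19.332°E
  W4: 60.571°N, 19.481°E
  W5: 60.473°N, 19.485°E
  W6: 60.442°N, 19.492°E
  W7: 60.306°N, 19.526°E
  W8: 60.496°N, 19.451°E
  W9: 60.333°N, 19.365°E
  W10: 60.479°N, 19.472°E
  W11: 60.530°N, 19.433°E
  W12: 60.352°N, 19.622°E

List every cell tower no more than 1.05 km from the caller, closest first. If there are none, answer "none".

Distances from 60.461°N, 19.490°E:
W2: 8.097 km
W3: 10.249 km
W4: 12.255 km
W5: 1.364 km
W6: 2.118 km
W7: 17.368 km
W8: 4.446 km
W9: 15.816 km
W10: 2.234 km
W11: 8.294 km
W12: 14.135 km
Threshold 1.05 km: none within range.

none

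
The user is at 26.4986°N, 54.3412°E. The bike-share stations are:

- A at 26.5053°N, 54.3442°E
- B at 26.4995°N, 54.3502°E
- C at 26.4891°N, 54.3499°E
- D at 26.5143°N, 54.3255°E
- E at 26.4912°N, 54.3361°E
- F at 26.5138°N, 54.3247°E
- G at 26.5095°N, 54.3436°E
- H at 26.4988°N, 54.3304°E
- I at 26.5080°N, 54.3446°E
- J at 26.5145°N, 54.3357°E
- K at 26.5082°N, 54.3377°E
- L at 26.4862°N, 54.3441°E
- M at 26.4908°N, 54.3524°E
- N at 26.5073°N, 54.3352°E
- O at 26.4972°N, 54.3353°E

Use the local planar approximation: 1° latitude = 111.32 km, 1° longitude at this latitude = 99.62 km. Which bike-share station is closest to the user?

Distances from 26.4986°N, 54.3412°E:
A: 0.8035 km
B: 0.9022 km
C: 1.3673 km
D: 2.3454 km
E: 0.9678 km
F: 2.3590 km
G: 1.2367 km
H: 1.0761 km
I: 1.0999 km
J: 1.8529 km
K: 1.1241 km
L: 1.4103 km
M: 1.4138 km
N: 1.1381 km
O: 0.6081 km
Minimum: O at 0.6081 km.

O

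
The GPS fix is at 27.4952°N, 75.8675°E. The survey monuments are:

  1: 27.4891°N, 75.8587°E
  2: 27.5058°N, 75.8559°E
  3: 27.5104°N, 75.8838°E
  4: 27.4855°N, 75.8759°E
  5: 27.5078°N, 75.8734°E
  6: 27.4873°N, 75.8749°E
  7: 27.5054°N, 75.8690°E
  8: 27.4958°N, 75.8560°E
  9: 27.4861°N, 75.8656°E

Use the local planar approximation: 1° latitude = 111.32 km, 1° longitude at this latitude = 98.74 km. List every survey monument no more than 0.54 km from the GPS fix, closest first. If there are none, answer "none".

none

Distances from 27.4952°N, 75.8675°E:
1: 1.1028 km
2: 1.6445 km
3: 2.3353 km
4: 1.3616 km
5: 1.5188 km
6: 1.1434 km
7: 1.1451 km
8: 1.1375 km
9: 1.0302 km
Threshold 0.54 km: none within range.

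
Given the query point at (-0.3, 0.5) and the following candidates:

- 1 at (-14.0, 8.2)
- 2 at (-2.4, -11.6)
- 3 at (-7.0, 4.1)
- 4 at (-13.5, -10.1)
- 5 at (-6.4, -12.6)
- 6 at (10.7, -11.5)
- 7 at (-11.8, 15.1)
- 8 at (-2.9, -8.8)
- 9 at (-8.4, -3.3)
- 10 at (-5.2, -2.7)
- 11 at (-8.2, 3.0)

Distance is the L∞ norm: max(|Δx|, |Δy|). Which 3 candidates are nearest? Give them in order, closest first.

10, 3, 11

Distances from (-0.3, 0.5):
1: max(|-13.7|, |7.7|) = 13.7
2: max(|-2.1|, |-12.1|) = 12.1
3: max(|-6.7|, |3.6|) = 6.7
4: max(|-13.2|, |-10.6|) = 13.2
5: max(|-6.1|, |-13.1|) = 13.1
6: max(|11.0|, |-12.0|) = 12.0
7: max(|-11.5|, |14.6|) = 14.6
8: max(|-2.6|, |-9.3|) = 9.3
9: max(|-8.1|, |-3.8|) = 8.1
10: max(|-4.9|, |-3.2|) = 4.9
11: max(|-7.9|, |2.5|) = 7.9
Sorted: 10 (4.9) < 3 (6.7) < 11 (7.9) < 9 (8.1) < 8 (9.3) < …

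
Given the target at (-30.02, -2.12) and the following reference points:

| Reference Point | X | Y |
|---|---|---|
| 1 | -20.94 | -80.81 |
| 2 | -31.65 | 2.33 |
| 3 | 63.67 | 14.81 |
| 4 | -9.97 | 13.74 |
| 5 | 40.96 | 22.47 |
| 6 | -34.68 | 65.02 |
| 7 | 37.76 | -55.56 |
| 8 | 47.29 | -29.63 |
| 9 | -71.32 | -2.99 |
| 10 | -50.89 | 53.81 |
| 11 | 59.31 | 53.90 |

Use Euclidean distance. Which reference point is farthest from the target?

11

Distances from (-30.02, -2.12):
1: 79.21
2: 4.74
3: 95.21
4: 25.56
5: 75.12
6: 67.30
7: 86.31
8: 82.06
9: 41.31
10: 59.70
11: 105.44
Maximum: 11 at 105.44.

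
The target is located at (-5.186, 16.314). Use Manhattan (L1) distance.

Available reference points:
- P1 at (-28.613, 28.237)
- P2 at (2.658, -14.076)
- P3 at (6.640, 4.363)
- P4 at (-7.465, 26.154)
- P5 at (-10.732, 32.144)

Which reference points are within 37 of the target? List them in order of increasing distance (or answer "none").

Distances from (-5.186, 16.314):
P1: |-23.427| + |11.923| = 23.427 + 11.923 = 35.350
P2: |7.844| + |-30.390| = 7.844 + 30.390 = 38.234
P3: |11.826| + |-11.951| = 11.826 + 11.951 = 23.777
P4: |-2.279| + |9.840| = 2.279 + 9.840 = 12.119
P5: |-5.546| + |15.830| = 5.546 + 15.830 = 21.376
Threshold 37: P4 (12.119), P5 (21.376), P3 (23.777), P1 (35.350) are within range.

P4, P5, P3, P1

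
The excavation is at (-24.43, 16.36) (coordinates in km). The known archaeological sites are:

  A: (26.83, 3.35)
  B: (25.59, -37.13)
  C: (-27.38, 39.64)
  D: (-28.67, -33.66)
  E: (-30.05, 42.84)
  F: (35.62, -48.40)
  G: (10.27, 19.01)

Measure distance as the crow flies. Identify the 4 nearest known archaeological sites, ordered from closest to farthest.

C, E, G, D

Distances from (-24.43, 16.36):
A: √((51.26)² + (-13.01)²) = √(2627.5876 + 169.2601) = 52.89 km
B: √((50.02)² + (-53.49)²) = √(2502.0004 + 2861.1801) = 73.23 km
C: √((-2.95)² + (23.28)²) = √(8.7025 + 541.9584) = 23.47 km
D: √((-4.24)² + (-50.02)²) = √(17.9776 + 2502.0004) = 50.20 km
E: √((-5.62)² + (26.48)²) = √(31.5844 + 701.1904) = 27.07 km
F: √((60.05)² + (-64.76)²) = √(3606.0025 + 4193.8576) = 88.32 km
G: √((34.70)² + (2.65)²) = √(1204.0900 + 7.0225) = 34.80 km
Sorted: C (23.47 km) < E (27.07 km) < G (34.80 km) < D (50.20 km) < A (52.89 km) < B (73.23 km) < …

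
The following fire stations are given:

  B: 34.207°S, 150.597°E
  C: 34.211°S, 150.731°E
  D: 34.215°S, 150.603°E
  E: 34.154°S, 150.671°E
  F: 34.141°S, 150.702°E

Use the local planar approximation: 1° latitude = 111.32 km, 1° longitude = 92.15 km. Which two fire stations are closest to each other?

Pairwise distances:
B–C: 12.356 km
B–D: 1.048 km
B–E: 9.017 km
B–F: 12.149 km
C–D: 11.804 km
C–E: 8.416 km
C–F: 8.238 km
D–E: 9.240 km
D–F: 12.292 km
E–F: 3.202 km
Closest pair: B–D at 1.048 km.

B and D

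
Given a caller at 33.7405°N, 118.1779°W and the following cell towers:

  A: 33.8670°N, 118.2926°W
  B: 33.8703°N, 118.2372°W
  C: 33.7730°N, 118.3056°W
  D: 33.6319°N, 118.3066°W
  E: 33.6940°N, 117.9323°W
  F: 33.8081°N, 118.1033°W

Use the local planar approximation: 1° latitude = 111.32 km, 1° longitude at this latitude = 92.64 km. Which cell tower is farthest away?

Distances from 33.7405°N, 118.1779°W:
A: 17.6411 km
B: 15.4584 km
C: 12.3710 km
D: 16.9795 km
E: 23.3338 km
F: 10.2172 km
Maximum: E at 23.3338 km.

E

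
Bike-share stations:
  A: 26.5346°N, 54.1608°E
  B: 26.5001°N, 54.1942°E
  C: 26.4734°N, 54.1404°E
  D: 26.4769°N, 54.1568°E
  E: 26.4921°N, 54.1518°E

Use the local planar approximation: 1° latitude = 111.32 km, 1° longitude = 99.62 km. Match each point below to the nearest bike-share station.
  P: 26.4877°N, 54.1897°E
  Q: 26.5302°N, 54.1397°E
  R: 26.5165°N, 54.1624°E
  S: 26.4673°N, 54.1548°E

P→B; Q→A; R→A; S→D

P at 26.4877°N, 54.1897°E:
  A: 5.9621 km
  B: 1.4513 km
  C: 5.1628 km
  D: 3.4910 km
  E: 3.8072 km
  → nearest: B (1.4513 km)
Q at 26.5302°N, 54.1397°E:
  A: 2.1583 km
  B: 6.3800 km
  C: 6.3234 km
  D: 6.1731 km
  E: 4.4093 km
  → nearest: A (2.1583 km)
R at 26.5165°N, 54.1624°E:
  A: 2.0212 km
  B: 3.6563 km
  C: 5.2748 km
  D: 4.4434 km
  E: 2.9143 km
  → nearest: A (2.0212 km)
S at 26.4673°N, 54.1548°E:
  A: 7.5156 km
  B: 5.3608 km
  C: 1.5871 km
  D: 1.0871 km
  E: 2.7769 km
  → nearest: D (1.0871 km)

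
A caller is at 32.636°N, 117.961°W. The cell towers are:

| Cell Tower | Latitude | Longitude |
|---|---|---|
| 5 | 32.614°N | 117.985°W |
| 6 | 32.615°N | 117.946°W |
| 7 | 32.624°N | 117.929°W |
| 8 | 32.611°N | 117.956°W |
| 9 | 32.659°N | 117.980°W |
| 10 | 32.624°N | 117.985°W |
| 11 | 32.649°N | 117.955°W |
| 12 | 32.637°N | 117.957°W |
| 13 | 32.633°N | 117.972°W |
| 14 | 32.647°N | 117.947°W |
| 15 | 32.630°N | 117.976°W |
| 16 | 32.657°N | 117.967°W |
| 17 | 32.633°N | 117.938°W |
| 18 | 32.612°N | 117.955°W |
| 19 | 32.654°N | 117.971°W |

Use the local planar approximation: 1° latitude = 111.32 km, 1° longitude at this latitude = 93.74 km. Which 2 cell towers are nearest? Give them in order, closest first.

Distances from 32.636°N, 117.961°W:
5: 3.326 km
6: 2.728 km
7: 3.284 km
8: 2.822 km
9: 3.119 km
10: 2.616 km
11: 1.553 km
12: 0.391 km
13: 1.084 km
14: 1.795 km
15: 1.557 km
16: 2.404 km
17: 2.182 km
18: 2.730 km
19: 2.212 km
Sorted: 12 (0.391 km) < 13 (1.084 km) < 11 (1.553 km) < 15 (1.557 km) < …

12, 13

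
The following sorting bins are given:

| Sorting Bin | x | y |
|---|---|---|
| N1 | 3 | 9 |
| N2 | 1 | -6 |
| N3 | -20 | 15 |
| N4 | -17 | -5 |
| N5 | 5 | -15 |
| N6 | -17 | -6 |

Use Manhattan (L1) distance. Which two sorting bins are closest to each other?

N4 and N6

Pairwise distances:
N1–N2: |-2| + |-15| = 2 + 15 = 17
N1–N3: |-23| + |6| = 23 + 6 = 29
N1–N4: |-20| + |-14| = 20 + 14 = 34
N1–N5: |2| + |-24| = 2 + 24 = 26
N1–N6: |-20| + |-15| = 20 + 15 = 35
N2–N3: |-21| + |21| = 21 + 21 = 42
N2–N4: |-18| + |1| = 18 + 1 = 19
N2–N5: |4| + |-9| = 4 + 9 = 13
N2–N6: |-18| + |0| = 18 + 0 = 18
N3–N4: |3| + |-20| = 3 + 20 = 23
N3–N5: |25| + |-30| = 25 + 30 = 55
N3–N6: |3| + |-21| = 3 + 21 = 24
N4–N5: |22| + |-10| = 22 + 10 = 32
N4–N6: |0| + |-1| = 0 + 1 = 1
N5–N6: |-22| + |9| = 22 + 9 = 31
Closest pair: N4–N6 at 1.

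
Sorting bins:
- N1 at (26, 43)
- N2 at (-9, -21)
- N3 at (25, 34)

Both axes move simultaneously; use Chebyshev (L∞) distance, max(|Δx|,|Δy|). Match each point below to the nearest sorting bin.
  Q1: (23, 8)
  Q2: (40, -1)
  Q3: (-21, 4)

Q1→N3; Q2→N3; Q3→N2

Q1 at (23, 8):
  N1: max(|3|, |35|) = 35
  N2: max(|-32|, |-29|) = 32
  N3: max(|2|, |26|) = 26
  → nearest: N3 (26)
Q2 at (40, -1):
  N1: max(|-14|, |44|) = 44
  N2: max(|-49|, |-20|) = 49
  N3: max(|-15|, |35|) = 35
  → nearest: N3 (35)
Q3 at (-21, 4):
  N1: max(|47|, |39|) = 47
  N2: max(|12|, |-25|) = 25
  N3: max(|46|, |30|) = 46
  → nearest: N2 (25)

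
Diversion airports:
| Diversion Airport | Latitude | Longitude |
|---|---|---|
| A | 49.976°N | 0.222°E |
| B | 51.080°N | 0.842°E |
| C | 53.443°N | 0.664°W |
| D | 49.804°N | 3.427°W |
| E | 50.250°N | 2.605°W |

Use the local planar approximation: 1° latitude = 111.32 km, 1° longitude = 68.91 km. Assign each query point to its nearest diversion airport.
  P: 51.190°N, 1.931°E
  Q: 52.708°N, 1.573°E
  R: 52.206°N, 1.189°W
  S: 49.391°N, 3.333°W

P→B; Q→C; R→C; S→D

P at 51.190°N, 1.931°E:
  A: 179.256 km
  B: 76.035 km
  C: 308.026 km
  D: 400.161 km
  E: 329.626 km
  → nearest: B (76.035 km)
Q at 52.708°N, 1.573°E:
  A: 318.056 km
  B: 188.099 km
  C: 174.520 km
  D: 472.462 km
  E: 397.190 km
  → nearest: C (174.520 km)
R at 52.206°N, 1.189°W:
  A: 266.606 km
  B: 187.881 km
  C: 142.376 km
  D: 308.677 km
  E: 238.606 km
  → nearest: C (142.376 km)
S at 49.391°N, 3.333°W:
  A: 253.483 km
  B: 343.689 km
  C: 487.124 km
  D: 46.429 km
  E: 107.984 km
  → nearest: D (46.429 km)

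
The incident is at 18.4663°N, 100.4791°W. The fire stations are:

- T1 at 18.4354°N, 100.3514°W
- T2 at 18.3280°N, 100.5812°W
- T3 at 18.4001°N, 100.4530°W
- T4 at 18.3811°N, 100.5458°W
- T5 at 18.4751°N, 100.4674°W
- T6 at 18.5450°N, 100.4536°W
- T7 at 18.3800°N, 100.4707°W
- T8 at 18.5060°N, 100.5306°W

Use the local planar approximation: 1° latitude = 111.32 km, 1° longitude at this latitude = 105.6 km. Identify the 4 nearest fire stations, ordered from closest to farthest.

T5, T8, T3, T6

Distances from 18.4663°N, 100.4791°W:
T1: 13.9169 km
T2: 18.7955 km
T3: 7.8679 km
T4: 11.8138 km
T5: 1.5768 km
T6: 9.1654 km
T7: 9.6478 km
T8: 7.0077 km
Sorted: T5 (1.5768 km) < T8 (7.0077 km) < T3 (7.8679 km) < T6 (9.1654 km) < T7 (9.6478 km) < T4 (11.8138 km) < …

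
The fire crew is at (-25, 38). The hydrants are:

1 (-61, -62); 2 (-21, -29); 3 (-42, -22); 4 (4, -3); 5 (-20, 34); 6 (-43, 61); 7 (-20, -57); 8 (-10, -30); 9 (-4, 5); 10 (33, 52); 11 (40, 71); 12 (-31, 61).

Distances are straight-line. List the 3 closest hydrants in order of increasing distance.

Distances from (-25, 38):
1: √((-36)² + (-100)²) = √(1296.000 + 10000.000) = 106.3
2: √((4)² + (-67)²) = √(16.000 + 4489.000) = 67.1
3: √((-17)² + (-60)²) = √(289.000 + 3600.000) = 62.4
4: √((29)² + (-41)²) = √(841.000 + 1681.000) = 50.2
5: √((5)² + (-4)²) = √(25.000 + 16.000) = 6.4
6: √((-18)² + (23)²) = √(324.000 + 529.000) = 29.2
7: √((5)² + (-95)²) = √(25.000 + 9025.000) = 95.1
8: √((15)² + (-68)²) = √(225.000 + 4624.000) = 69.6
9: √((21)² + (-33)²) = √(441.000 + 1089.000) = 39.1
10: √((58)² + (14)²) = √(3364.000 + 196.000) = 59.7
11: √((65)² + (33)²) = √(4225.000 + 1089.000) = 72.9
12: √((-6)² + (23)²) = √(36.000 + 529.000) = 23.8
Sorted: 5 (6.4) < 12 (23.8) < 6 (29.2) < 9 (39.1) < 4 (50.2) < …

5, 12, 6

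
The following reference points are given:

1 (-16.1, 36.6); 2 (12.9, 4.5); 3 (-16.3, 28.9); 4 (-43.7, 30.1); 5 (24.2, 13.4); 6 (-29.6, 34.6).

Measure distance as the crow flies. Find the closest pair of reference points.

Pairwise distances:
1–2: 43.3
1–3: 7.7
1–4: 28.4
1–5: 46.5
1–6: 13.6
2–3: 38.1
2–4: 62.1
2–5: 14.4
2–6: 52.1
3–4: 27.4
3–5: 43.4
3–6: 14.5
4–5: 69.9
4–6: 14.8
5–6: 57.8
Closest pair: 1–3 at 7.7.

1 and 3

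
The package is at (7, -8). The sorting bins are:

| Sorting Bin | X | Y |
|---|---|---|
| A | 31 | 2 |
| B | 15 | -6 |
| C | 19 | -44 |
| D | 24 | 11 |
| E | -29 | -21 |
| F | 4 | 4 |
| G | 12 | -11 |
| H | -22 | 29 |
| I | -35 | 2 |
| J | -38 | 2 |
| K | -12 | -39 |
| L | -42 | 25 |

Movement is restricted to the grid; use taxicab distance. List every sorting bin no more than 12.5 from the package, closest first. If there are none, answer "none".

G, B

Distances from (7, -8):
A: 34
B: 10
C: 48
D: 36
E: 49
F: 15
G: 8
H: 66
I: 52
J: 55
K: 50
L: 82
Threshold 12.5: G (8), B (10) are within range.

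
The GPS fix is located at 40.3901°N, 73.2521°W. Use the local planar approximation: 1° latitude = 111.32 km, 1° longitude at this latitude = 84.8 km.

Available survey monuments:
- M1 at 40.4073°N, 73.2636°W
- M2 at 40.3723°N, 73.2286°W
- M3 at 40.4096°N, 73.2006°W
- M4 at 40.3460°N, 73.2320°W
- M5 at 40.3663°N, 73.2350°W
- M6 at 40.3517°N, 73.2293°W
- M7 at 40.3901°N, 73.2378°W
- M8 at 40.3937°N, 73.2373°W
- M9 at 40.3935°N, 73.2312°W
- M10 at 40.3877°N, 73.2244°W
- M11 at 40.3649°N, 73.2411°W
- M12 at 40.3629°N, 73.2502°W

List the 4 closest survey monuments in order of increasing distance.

M7, M8, M9, M1

Distances from 40.3901°N, 73.2521°W:
M1: 2.1487 km
M2: 2.8103 km
M3: 4.8769 km
M4: 5.1967 km
M5: 3.0203 km
M6: 4.6916 km
M7: 1.2126 km
M8: 1.3175 km
M9: 1.8123 km
M10: 2.3641 km
M11: 2.9563 km
M12: 3.0322 km
Sorted: M7 (1.2126 km) < M8 (1.3175 km) < M9 (1.8123 km) < M1 (2.1487 km) < M10 (2.3641 km) < M2 (2.8103 km) < …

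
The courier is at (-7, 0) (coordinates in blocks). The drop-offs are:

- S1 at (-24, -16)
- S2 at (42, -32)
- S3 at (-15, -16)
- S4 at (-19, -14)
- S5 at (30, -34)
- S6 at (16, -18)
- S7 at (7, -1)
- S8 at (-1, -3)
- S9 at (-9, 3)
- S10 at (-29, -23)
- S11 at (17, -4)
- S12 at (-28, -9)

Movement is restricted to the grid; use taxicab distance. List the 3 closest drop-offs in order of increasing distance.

S9, S8, S7

Distances from (-7, 0):
S1: |-17| + |-16| = 17 + 16 = 33 blocks
S2: |49| + |-32| = 49 + 32 = 81 blocks
S3: |-8| + |-16| = 8 + 16 = 24 blocks
S4: |-12| + |-14| = 12 + 14 = 26 blocks
S5: |37| + |-34| = 37 + 34 = 71 blocks
S6: |23| + |-18| = 23 + 18 = 41 blocks
S7: |14| + |-1| = 14 + 1 = 15 blocks
S8: |6| + |-3| = 6 + 3 = 9 blocks
S9: |-2| + |3| = 2 + 3 = 5 blocks
S10: |-22| + |-23| = 22 + 23 = 45 blocks
S11: |24| + |-4| = 24 + 4 = 28 blocks
S12: |-21| + |-9| = 21 + 9 = 30 blocks
Sorted: S9 (5 blocks) < S8 (9 blocks) < S7 (15 blocks) < S3 (24 blocks) < S4 (26 blocks) < …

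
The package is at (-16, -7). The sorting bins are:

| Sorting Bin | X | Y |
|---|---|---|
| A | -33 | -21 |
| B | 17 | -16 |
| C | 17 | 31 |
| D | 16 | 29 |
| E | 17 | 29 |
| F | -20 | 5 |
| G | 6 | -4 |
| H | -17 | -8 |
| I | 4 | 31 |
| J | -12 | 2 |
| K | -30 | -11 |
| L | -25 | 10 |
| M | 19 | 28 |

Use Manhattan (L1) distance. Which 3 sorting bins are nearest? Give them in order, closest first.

H, J, F

Distances from (-16, -7):
A: |-17| + |-14| = 17 + 14 = 31
B: |33| + |-9| = 33 + 9 = 42
C: |33| + |38| = 33 + 38 = 71
D: |32| + |36| = 32 + 36 = 68
E: |33| + |36| = 33 + 36 = 69
F: |-4| + |12| = 4 + 12 = 16
G: |22| + |3| = 22 + 3 = 25
H: |-1| + |-1| = 1 + 1 = 2
I: |20| + |38| = 20 + 38 = 58
J: |4| + |9| = 4 + 9 = 13
K: |-14| + |-4| = 14 + 4 = 18
L: |-9| + |17| = 9 + 17 = 26
M: |35| + |35| = 35 + 35 = 70
Sorted: H (2) < J (13) < F (16) < K (18) < G (25) < …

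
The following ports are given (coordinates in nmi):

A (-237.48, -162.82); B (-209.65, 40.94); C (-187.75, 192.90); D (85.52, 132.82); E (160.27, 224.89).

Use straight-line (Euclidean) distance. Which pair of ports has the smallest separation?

Pairwise distances:
A–B: √((27.83)² + (203.76)²) = √(774.5089 + 41518.1376) = 205.65 nmi
A–C: √((49.73)² + (355.72)²) = √(2473.0729 + 126536.7184) = 359.18 nmi
A–D: √((323.00)² + (295.64)²) = √(104329.0000 + 87403.0096) = 437.87 nmi
A–E: √((397.75)² + (387.71)²) = √(158205.0625 + 150319.0441) = 555.45 nmi
B–C: √((21.90)² + (151.96)²) = √(479.6100 + 23091.8416) = 153.53 nmi
B–D: √((295.17)² + (91.88)²) = √(87125.3289 + 8441.9344) = 309.14 nmi
B–E: √((369.92)² + (183.95)²) = √(136840.8064 + 33837.6025) = 413.13 nmi
C–D: √((273.27)² + (-60.08)²) = √(74676.4929 + 3609.6064) = 279.80 nmi
C–E: √((348.02)² + (31.99)²) = √(121117.9204 + 1023.3601) = 349.49 nmi
D–E: √((74.75)² + (92.07)²) = √(5587.5625 + 8476.8849) = 118.59 nmi
Closest pair: D–E at 118.59 nmi.

D and E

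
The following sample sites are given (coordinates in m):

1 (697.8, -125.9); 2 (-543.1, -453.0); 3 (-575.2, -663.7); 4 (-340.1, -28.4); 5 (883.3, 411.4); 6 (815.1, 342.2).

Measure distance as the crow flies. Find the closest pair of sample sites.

5 and 6

Pairwise distances:
5–6: 97.2 m
2–3: 213.1 m
2–4: 470.6 m
1–6: 482.6 m
1–5: 568.4 m
3–4: 677.4 m
1–4: 1042.5 m
4–6: 1213.2 m
1–2: 1283.3 m
4–5: 1300.1 m
1–3: 1381.9 m
2–6: 1573.9 m
2–5: 1667.9 m
3–6: 1716.0 m
3–5: 1811.9 m
Closest pair: 5–6 at 97.2 m.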